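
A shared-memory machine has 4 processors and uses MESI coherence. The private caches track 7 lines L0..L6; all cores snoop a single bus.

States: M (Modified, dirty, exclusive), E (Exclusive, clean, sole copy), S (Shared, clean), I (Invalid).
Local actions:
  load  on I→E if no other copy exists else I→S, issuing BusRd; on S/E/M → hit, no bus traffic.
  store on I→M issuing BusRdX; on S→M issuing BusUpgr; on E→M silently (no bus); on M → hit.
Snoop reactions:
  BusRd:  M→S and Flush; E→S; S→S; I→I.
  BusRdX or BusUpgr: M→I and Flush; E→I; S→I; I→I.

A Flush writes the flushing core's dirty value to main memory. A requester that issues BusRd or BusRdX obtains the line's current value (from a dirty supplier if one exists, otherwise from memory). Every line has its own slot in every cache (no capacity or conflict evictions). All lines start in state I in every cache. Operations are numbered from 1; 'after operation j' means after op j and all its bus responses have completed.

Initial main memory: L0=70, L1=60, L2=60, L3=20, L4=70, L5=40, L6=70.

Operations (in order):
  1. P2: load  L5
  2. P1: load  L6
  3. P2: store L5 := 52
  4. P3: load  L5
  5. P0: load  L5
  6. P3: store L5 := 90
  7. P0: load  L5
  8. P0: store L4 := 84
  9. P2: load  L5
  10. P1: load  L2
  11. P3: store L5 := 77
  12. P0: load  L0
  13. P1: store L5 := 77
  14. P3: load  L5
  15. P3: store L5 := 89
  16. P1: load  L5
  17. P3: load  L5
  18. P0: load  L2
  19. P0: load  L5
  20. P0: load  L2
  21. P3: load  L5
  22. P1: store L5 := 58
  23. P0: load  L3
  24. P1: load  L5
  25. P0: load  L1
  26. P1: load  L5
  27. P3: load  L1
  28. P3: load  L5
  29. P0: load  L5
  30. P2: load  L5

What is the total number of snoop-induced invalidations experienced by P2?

  op1 P2: load  L5 → I/I/E/I on L5; bus BusRd; mem=40
  op2 P1: load  L6 → I/E/I/I on L6; bus BusRd; mem=70
  op3 P2: store L5 := 52 → I/I/M/I on L5; bus (none); mem=40
  op4 P3: load  L5 → I/I/S/S on L5; bus BusRd Flush; mem=52
  op5 P0: load  L5 → S/I/S/S on L5; bus BusRd; mem=52
  op6 P3: store L5 := 90 → I/I/I/M on L5; bus BusUpgr; mem=52
  op7 P0: load  L5 → S/I/I/S on L5; bus BusRd Flush; mem=90
  op8 P0: store L4 := 84 → M/I/I/I on L4; bus BusRdX; mem=70
  op9 P2: load  L5 → S/I/S/S on L5; bus BusRd; mem=90
  op10 P1: load  L2 → I/E/I/I on L2; bus BusRd; mem=60
  op11 P3: store L5 := 77 → I/I/I/M on L5; bus BusUpgr; mem=90
  op12 P0: load  L0 → E/I/I/I on L0; bus BusRd; mem=70
  op13 P1: store L5 := 77 → I/M/I/I on L5; bus BusRdX Flush; mem=77
  op14 P3: load  L5 → I/S/I/S on L5; bus BusRd Flush; mem=77
  op15 P3: store L5 := 89 → I/I/I/M on L5; bus BusUpgr; mem=77
  op16 P1: load  L5 → I/S/I/S on L5; bus BusRd Flush; mem=89
  op17 P3: load  L5 → I/S/I/S on L5; bus (none); mem=89
  op18 P0: load  L2 → S/S/I/I on L2; bus BusRd; mem=60
  op19 P0: load  L5 → S/S/I/S on L5; bus BusRd; mem=89
  op20 P0: load  L2 → S/S/I/I on L2; bus (none); mem=60
  op21 P3: load  L5 → S/S/I/S on L5; bus (none); mem=89
  op22 P1: store L5 := 58 → I/M/I/I on L5; bus BusUpgr; mem=89
  op23 P0: load  L3 → E/I/I/I on L3; bus BusRd; mem=20
  op24 P1: load  L5 → I/M/I/I on L5; bus (none); mem=89
  op25 P0: load  L1 → E/I/I/I on L1; bus BusRd; mem=60
  op26 P1: load  L5 → I/M/I/I on L5; bus (none); mem=89
  op27 P3: load  L1 → S/I/I/S on L1; bus BusRd; mem=60
  op28 P3: load  L5 → I/S/I/S on L5; bus BusRd Flush; mem=58
  op29 P0: load  L5 → S/S/I/S on L5; bus BusRd; mem=58
  op30 P2: load  L5 → S/S/S/S on L5; bus BusRd; mem=58

invalidations = 2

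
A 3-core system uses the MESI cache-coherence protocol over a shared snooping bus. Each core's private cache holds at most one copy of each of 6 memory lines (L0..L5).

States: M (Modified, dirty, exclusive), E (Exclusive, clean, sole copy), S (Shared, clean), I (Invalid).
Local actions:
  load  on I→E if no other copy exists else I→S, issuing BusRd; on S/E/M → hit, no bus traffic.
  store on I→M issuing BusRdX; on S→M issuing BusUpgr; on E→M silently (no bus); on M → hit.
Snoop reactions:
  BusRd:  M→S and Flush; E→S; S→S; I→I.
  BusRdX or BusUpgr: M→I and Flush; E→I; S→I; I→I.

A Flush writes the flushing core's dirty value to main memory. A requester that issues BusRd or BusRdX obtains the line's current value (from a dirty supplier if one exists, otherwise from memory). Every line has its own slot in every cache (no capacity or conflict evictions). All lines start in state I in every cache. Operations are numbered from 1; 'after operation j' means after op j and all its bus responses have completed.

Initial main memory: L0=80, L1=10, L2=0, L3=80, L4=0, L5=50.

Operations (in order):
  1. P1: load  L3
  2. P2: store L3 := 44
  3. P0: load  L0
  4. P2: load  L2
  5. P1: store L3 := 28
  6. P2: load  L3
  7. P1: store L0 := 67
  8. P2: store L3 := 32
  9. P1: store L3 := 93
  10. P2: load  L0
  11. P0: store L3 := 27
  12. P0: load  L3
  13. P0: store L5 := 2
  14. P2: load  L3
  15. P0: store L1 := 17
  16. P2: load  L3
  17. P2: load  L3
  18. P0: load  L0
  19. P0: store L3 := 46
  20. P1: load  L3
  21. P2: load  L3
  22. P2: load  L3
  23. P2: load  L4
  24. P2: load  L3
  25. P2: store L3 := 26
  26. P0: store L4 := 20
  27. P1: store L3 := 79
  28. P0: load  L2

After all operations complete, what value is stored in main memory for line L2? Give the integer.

[1] P1: load  L3 | P0:I, P1:E(80), P2:I | bus: BusRd
[2] P2: store L3 := 44 | P0:I, P1:I, P2:M(44) | bus: BusRdX
[3] P0: load  L0 | P0:E(80), P1:I, P2:I | bus: BusRd
[4] P2: load  L2 | P0:I, P1:I, P2:E(0) | bus: BusRd
[5] P1: store L3 := 28 | P0:I, P1:M(28), P2:I | bus: BusRdX,Flush
[6] P2: load  L3 | P0:I, P1:S(28), P2:S(28) | bus: BusRd,Flush
[7] P1: store L0 := 67 | P0:I, P1:M(67), P2:I | bus: BusRdX
[8] P2: store L3 := 32 | P0:I, P1:I, P2:M(32) | bus: BusUpgr
[9] P1: store L3 := 93 | P0:I, P1:M(93), P2:I | bus: BusRdX,Flush
[10] P2: load  L0 | P0:I, P1:S(67), P2:S(67) | bus: BusRd,Flush
[11] P0: store L3 := 27 | P0:M(27), P1:I, P2:I | bus: BusRdX,Flush
[12] P0: load  L3 | P0:M(27), P1:I, P2:I | bus: none
[13] P0: store L5 := 2 | P0:M(2), P1:I, P2:I | bus: BusRdX
[14] P2: load  L3 | P0:S(27), P1:I, P2:S(27) | bus: BusRd,Flush
[15] P0: store L1 := 17 | P0:M(17), P1:I, P2:I | bus: BusRdX
[16] P2: load  L3 | P0:S(27), P1:I, P2:S(27) | bus: none
[17] P2: load  L3 | P0:S(27), P1:I, P2:S(27) | bus: none
[18] P0: load  L0 | P0:S(67), P1:S(67), P2:S(67) | bus: BusRd
[19] P0: store L3 := 46 | P0:M(46), P1:I, P2:I | bus: BusUpgr
[20] P1: load  L3 | P0:S(46), P1:S(46), P2:I | bus: BusRd,Flush
[21] P2: load  L3 | P0:S(46), P1:S(46), P2:S(46) | bus: BusRd
[22] P2: load  L3 | P0:S(46), P1:S(46), P2:S(46) | bus: none
[23] P2: load  L4 | P0:I, P1:I, P2:E(0) | bus: BusRd
[24] P2: load  L3 | P0:S(46), P1:S(46), P2:S(46) | bus: none
[25] P2: store L3 := 26 | P0:I, P1:I, P2:M(26) | bus: BusUpgr
[26] P0: store L4 := 20 | P0:M(20), P1:I, P2:I | bus: BusRdX
[27] P1: store L3 := 79 | P0:I, P1:M(79), P2:I | bus: BusRdX,Flush
[28] P0: load  L2 | P0:S(0), P1:I, P2:S(0) | bus: BusRd

memory[L2] = 0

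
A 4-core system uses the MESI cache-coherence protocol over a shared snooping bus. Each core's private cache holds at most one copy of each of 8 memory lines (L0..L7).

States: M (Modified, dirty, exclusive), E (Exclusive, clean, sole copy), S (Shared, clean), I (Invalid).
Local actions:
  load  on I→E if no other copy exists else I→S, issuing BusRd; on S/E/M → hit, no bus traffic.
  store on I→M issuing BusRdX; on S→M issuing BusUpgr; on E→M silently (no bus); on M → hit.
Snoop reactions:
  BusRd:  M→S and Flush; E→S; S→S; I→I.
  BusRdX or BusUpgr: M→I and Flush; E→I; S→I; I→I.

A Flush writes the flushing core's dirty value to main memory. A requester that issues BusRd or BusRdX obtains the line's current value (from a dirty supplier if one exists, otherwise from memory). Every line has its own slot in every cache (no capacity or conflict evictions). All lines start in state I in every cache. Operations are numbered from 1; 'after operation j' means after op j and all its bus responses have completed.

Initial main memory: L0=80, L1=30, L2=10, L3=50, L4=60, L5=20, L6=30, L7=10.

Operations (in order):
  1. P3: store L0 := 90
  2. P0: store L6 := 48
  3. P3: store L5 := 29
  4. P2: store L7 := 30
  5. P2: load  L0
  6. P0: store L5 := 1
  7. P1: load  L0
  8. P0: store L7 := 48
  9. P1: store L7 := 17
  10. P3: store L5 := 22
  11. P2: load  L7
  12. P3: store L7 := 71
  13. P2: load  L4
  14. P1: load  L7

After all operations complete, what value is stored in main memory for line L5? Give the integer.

memory[L5] = 1

[1] P3: store L0 := 90 | P0:I, P1:I, P2:I, P3:M(90) | bus: BusRdX
[2] P0: store L6 := 48 | P0:M(48), P1:I, P2:I, P3:I | bus: BusRdX
[3] P3: store L5 := 29 | P0:I, P1:I, P2:I, P3:M(29) | bus: BusRdX
[4] P2: store L7 := 30 | P0:I, P1:I, P2:M(30), P3:I | bus: BusRdX
[5] P2: load  L0 | P0:I, P1:I, P2:S(90), P3:S(90) | bus: BusRd,Flush
[6] P0: store L5 := 1 | P0:M(1), P1:I, P2:I, P3:I | bus: BusRdX,Flush
[7] P1: load  L0 | P0:I, P1:S(90), P2:S(90), P3:S(90) | bus: BusRd
[8] P0: store L7 := 48 | P0:M(48), P1:I, P2:I, P3:I | bus: BusRdX,Flush
[9] P1: store L7 := 17 | P0:I, P1:M(17), P2:I, P3:I | bus: BusRdX,Flush
[10] P3: store L5 := 22 | P0:I, P1:I, P2:I, P3:M(22) | bus: BusRdX,Flush
[11] P2: load  L7 | P0:I, P1:S(17), P2:S(17), P3:I | bus: BusRd,Flush
[12] P3: store L7 := 71 | P0:I, P1:I, P2:I, P3:M(71) | bus: BusRdX
[13] P2: load  L4 | P0:I, P1:I, P2:E(60), P3:I | bus: BusRd
[14] P1: load  L7 | P0:I, P1:S(71), P2:I, P3:S(71) | bus: BusRd,Flush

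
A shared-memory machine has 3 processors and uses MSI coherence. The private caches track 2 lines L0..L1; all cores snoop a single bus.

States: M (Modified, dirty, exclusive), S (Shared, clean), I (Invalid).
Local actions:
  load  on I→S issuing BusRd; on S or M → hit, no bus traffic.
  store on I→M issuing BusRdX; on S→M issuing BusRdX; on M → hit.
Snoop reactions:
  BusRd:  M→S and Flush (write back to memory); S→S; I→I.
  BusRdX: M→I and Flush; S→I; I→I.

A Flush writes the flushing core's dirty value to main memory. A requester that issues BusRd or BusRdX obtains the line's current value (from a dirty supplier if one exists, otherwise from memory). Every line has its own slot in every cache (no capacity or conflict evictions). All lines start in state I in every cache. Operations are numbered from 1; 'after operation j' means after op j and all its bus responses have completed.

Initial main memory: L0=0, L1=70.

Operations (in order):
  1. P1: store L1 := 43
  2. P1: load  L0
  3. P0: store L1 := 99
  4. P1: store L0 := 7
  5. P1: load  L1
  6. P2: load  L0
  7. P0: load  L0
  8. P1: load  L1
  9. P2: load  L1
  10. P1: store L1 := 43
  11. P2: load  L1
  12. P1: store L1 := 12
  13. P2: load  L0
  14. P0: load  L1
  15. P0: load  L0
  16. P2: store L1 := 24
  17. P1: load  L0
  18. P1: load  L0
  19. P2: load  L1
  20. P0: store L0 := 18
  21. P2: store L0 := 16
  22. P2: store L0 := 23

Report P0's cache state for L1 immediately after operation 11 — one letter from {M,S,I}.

state = I

1. P1: store L1 := 43  bus=[BusRdX]  L1: P0=I P1=M P2=I  mem[L1]=70
2. P1: load  L0  bus=[BusRd]  L0: P0=I P1=S P2=I  mem[L0]=0
3. P0: store L1 := 99  bus=[BusRdX,Flush]  L1: P0=M P1=I P2=I  mem[L1]=43
4. P1: store L0 := 7  bus=[BusRdX]  L0: P0=I P1=M P2=I  mem[L0]=0
5. P1: load  L1  bus=[BusRd,Flush]  L1: P0=S P1=S P2=I  mem[L1]=99
6. P2: load  L0  bus=[BusRd,Flush]  L0: P0=I P1=S P2=S  mem[L0]=7
7. P0: load  L0  bus=[BusRd]  L0: P0=S P1=S P2=S  mem[L0]=7
8. P1: load  L1  bus=[-]  L1: P0=S P1=S P2=I  mem[L1]=99
9. P2: load  L1  bus=[BusRd]  L1: P0=S P1=S P2=S  mem[L1]=99
10. P1: store L1 := 43  bus=[BusRdX]  L1: P0=I P1=M P2=I  mem[L1]=99
11. P2: load  L1  bus=[BusRd,Flush]  L1: P0=I P1=S P2=S  mem[L1]=43
12. P1: store L1 := 12  bus=[BusRdX]  L1: P0=I P1=M P2=I  mem[L1]=43
13. P2: load  L0  bus=[-]  L0: P0=S P1=S P2=S  mem[L0]=7
14. P0: load  L1  bus=[BusRd,Flush]  L1: P0=S P1=S P2=I  mem[L1]=12
15. P0: load  L0  bus=[-]  L0: P0=S P1=S P2=S  mem[L0]=7
16. P2: store L1 := 24  bus=[BusRdX]  L1: P0=I P1=I P2=M  mem[L1]=12
17. P1: load  L0  bus=[-]  L0: P0=S P1=S P2=S  mem[L0]=7
18. P1: load  L0  bus=[-]  L0: P0=S P1=S P2=S  mem[L0]=7
19. P2: load  L1  bus=[-]  L1: P0=I P1=I P2=M  mem[L1]=12
20. P0: store L0 := 18  bus=[BusRdX]  L0: P0=M P1=I P2=I  mem[L0]=7
21. P2: store L0 := 16  bus=[BusRdX,Flush]  L0: P0=I P1=I P2=M  mem[L0]=18
22. P2: store L0 := 23  bus=[-]  L0: P0=I P1=I P2=M  mem[L0]=18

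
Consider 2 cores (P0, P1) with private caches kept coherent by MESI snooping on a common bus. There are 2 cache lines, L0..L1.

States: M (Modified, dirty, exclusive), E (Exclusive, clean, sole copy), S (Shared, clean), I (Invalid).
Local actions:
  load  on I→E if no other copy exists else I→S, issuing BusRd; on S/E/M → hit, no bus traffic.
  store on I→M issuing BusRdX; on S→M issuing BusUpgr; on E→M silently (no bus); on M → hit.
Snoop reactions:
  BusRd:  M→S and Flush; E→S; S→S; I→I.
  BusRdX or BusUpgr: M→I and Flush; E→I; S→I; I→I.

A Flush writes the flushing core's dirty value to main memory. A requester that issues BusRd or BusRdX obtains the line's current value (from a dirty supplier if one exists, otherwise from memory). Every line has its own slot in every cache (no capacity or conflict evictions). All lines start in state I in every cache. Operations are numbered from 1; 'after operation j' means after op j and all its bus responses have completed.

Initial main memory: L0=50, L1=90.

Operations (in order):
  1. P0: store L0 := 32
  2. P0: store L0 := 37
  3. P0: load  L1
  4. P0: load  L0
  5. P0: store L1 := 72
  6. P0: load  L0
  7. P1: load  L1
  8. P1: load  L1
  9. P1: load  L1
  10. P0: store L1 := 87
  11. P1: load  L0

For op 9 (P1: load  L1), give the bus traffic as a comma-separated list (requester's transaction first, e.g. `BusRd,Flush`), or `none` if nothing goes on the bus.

bus = none

1. P0: store L0 := 32  bus=[BusRdX]  L0: P0=M P1=I  mem[L0]=50
2. P0: store L0 := 37  bus=[-]  L0: P0=M P1=I  mem[L0]=50
3. P0: load  L1  bus=[BusRd]  L1: P0=E P1=I  mem[L1]=90
4. P0: load  L0  bus=[-]  L0: P0=M P1=I  mem[L0]=50
5. P0: store L1 := 72  bus=[-]  L1: P0=M P1=I  mem[L1]=90
6. P0: load  L0  bus=[-]  L0: P0=M P1=I  mem[L0]=50
7. P1: load  L1  bus=[BusRd,Flush]  L1: P0=S P1=S  mem[L1]=72
8. P1: load  L1  bus=[-]  L1: P0=S P1=S  mem[L1]=72
9. P1: load  L1  bus=[-]  L1: P0=S P1=S  mem[L1]=72
10. P0: store L1 := 87  bus=[BusUpgr]  L1: P0=M P1=I  mem[L1]=72
11. P1: load  L0  bus=[BusRd,Flush]  L0: P0=S P1=S  mem[L0]=37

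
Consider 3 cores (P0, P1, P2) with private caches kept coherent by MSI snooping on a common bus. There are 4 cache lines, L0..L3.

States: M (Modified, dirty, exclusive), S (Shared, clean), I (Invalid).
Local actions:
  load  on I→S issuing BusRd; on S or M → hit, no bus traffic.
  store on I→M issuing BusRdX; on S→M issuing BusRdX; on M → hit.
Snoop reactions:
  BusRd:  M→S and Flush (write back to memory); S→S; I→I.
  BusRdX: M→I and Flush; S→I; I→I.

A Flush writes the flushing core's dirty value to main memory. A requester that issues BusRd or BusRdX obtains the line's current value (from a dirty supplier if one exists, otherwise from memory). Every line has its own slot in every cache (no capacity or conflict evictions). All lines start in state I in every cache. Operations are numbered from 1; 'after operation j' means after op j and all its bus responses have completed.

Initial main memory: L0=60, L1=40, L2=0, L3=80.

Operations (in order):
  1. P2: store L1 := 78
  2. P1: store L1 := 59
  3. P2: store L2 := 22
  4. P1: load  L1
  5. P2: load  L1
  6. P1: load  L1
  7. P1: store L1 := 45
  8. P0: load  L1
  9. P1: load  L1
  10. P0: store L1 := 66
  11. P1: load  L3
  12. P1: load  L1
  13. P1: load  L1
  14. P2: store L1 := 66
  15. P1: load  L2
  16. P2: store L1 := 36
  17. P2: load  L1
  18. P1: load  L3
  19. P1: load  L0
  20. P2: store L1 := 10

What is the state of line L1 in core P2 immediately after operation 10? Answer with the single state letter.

state = I

  op1 P2: store L1 := 78 → I/I/M on L1; bus BusRdX; mem=40
  op2 P1: store L1 := 59 → I/M/I on L1; bus BusRdX Flush; mem=78
  op3 P2: store L2 := 22 → I/I/M on L2; bus BusRdX; mem=0
  op4 P1: load  L1 → I/M/I on L1; bus (none); mem=78
  op5 P2: load  L1 → I/S/S on L1; bus BusRd Flush; mem=59
  op6 P1: load  L1 → I/S/S on L1; bus (none); mem=59
  op7 P1: store L1 := 45 → I/M/I on L1; bus BusRdX; mem=59
  op8 P0: load  L1 → S/S/I on L1; bus BusRd Flush; mem=45
  op9 P1: load  L1 → S/S/I on L1; bus (none); mem=45
  op10 P0: store L1 := 66 → M/I/I on L1; bus BusRdX; mem=45
  op11 P1: load  L3 → I/S/I on L3; bus BusRd; mem=80
  op12 P1: load  L1 → S/S/I on L1; bus BusRd Flush; mem=66
  op13 P1: load  L1 → S/S/I on L1; bus (none); mem=66
  op14 P2: store L1 := 66 → I/I/M on L1; bus BusRdX; mem=66
  op15 P1: load  L2 → I/S/S on L2; bus BusRd Flush; mem=22
  op16 P2: store L1 := 36 → I/I/M on L1; bus (none); mem=66
  op17 P2: load  L1 → I/I/M on L1; bus (none); mem=66
  op18 P1: load  L3 → I/S/I on L3; bus (none); mem=80
  op19 P1: load  L0 → I/S/I on L0; bus BusRd; mem=60
  op20 P2: store L1 := 10 → I/I/M on L1; bus (none); mem=66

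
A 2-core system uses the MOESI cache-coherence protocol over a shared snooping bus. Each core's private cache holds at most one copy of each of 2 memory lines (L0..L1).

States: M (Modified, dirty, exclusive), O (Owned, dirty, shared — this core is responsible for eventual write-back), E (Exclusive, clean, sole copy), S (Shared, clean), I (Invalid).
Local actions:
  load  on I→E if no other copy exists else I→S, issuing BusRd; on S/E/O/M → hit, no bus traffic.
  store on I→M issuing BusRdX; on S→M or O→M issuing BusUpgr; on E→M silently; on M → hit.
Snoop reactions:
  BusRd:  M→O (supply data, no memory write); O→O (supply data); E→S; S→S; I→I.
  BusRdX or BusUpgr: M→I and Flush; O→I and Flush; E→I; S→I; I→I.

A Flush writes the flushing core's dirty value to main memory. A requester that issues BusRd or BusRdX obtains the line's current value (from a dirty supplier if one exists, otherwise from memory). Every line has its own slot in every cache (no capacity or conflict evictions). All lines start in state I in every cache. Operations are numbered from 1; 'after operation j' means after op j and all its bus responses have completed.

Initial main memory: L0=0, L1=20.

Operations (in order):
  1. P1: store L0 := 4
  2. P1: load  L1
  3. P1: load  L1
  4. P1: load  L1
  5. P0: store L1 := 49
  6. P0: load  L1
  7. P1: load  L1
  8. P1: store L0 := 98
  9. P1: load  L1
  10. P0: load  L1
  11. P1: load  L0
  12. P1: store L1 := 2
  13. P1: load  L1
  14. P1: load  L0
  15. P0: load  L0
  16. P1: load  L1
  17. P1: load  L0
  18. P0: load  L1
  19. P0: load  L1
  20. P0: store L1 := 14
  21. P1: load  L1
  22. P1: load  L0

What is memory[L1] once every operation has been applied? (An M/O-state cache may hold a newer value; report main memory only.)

  op1 P1: store L0 := 4 → I/M on L0; bus BusRdX; mem=0
  op2 P1: load  L1 → I/E on L1; bus BusRd; mem=20
  op3 P1: load  L1 → I/E on L1; bus (none); mem=20
  op4 P1: load  L1 → I/E on L1; bus (none); mem=20
  op5 P0: store L1 := 49 → M/I on L1; bus BusRdX; mem=20
  op6 P0: load  L1 → M/I on L1; bus (none); mem=20
  op7 P1: load  L1 → O/S on L1; bus BusRd; mem=20
  op8 P1: store L0 := 98 → I/M on L0; bus (none); mem=0
  op9 P1: load  L1 → O/S on L1; bus (none); mem=20
  op10 P0: load  L1 → O/S on L1; bus (none); mem=20
  op11 P1: load  L0 → I/M on L0; bus (none); mem=0
  op12 P1: store L1 := 2 → I/M on L1; bus BusUpgr Flush; mem=49
  op13 P1: load  L1 → I/M on L1; bus (none); mem=49
  op14 P1: load  L0 → I/M on L0; bus (none); mem=0
  op15 P0: load  L0 → S/O on L0; bus BusRd; mem=0
  op16 P1: load  L1 → I/M on L1; bus (none); mem=49
  op17 P1: load  L0 → S/O on L0; bus (none); mem=0
  op18 P0: load  L1 → S/O on L1; bus BusRd; mem=49
  op19 P0: load  L1 → S/O on L1; bus (none); mem=49
  op20 P0: store L1 := 14 → M/I on L1; bus BusUpgr Flush; mem=2
  op21 P1: load  L1 → O/S on L1; bus BusRd; mem=2
  op22 P1: load  L0 → S/O on L0; bus (none); mem=0

memory[L1] = 2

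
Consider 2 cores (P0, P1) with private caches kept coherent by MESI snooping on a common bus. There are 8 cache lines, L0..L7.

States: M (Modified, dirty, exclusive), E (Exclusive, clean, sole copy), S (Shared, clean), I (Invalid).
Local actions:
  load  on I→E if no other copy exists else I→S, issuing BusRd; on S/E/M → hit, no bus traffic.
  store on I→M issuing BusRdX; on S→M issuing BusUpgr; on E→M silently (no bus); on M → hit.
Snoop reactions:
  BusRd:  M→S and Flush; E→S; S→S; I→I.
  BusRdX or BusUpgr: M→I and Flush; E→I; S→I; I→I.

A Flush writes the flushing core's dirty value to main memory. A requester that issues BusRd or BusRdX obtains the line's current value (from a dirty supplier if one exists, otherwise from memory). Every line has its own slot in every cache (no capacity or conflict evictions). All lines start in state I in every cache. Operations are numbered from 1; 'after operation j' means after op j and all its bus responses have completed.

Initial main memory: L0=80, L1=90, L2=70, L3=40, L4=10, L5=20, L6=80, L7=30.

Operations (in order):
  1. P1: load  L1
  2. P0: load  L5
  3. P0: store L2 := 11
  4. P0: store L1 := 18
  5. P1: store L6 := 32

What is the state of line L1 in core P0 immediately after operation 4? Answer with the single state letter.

step 1: P1: load  L1  ⟶  IE  (L1)  txn=BusRd  M[L1]=90
step 2: P0: load  L5  ⟶  EI  (L5)  txn=BusRd  M[L5]=20
step 3: P0: store L2 := 11  ⟶  MI  (L2)  txn=BusRdX  M[L2]=70
step 4: P0: store L1 := 18  ⟶  MI  (L1)  txn=BusRdX  M[L1]=90
step 5: P1: store L6 := 32  ⟶  IM  (L6)  txn=BusRdX  M[L6]=80

state = M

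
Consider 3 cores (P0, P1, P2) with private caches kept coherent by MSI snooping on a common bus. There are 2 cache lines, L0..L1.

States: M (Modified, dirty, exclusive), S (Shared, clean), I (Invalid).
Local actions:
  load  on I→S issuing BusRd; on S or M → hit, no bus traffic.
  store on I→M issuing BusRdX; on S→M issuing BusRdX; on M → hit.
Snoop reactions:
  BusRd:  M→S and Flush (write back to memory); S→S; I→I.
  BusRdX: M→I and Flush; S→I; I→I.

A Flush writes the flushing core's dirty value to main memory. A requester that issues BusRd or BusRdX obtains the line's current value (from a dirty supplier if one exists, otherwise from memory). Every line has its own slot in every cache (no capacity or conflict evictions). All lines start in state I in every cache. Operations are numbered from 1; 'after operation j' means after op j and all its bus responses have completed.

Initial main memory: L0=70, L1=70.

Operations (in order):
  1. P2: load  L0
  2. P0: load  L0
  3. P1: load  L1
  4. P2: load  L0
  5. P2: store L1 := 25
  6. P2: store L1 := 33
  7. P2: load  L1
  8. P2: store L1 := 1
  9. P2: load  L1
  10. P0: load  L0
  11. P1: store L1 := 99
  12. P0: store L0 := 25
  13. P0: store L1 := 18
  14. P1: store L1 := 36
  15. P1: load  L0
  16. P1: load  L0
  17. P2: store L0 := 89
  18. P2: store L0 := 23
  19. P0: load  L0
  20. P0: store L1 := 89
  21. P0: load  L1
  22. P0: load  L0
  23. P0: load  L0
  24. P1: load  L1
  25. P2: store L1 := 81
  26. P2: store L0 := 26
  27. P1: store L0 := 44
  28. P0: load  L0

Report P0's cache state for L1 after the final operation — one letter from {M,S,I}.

state = I

1. P2: load  L0  bus=[BusRd]  L0: P0=I P1=I P2=S  mem[L0]=70
2. P0: load  L0  bus=[BusRd]  L0: P0=S P1=I P2=S  mem[L0]=70
3. P1: load  L1  bus=[BusRd]  L1: P0=I P1=S P2=I  mem[L1]=70
4. P2: load  L0  bus=[-]  L0: P0=S P1=I P2=S  mem[L0]=70
5. P2: store L1 := 25  bus=[BusRdX]  L1: P0=I P1=I P2=M  mem[L1]=70
6. P2: store L1 := 33  bus=[-]  L1: P0=I P1=I P2=M  mem[L1]=70
7. P2: load  L1  bus=[-]  L1: P0=I P1=I P2=M  mem[L1]=70
8. P2: store L1 := 1  bus=[-]  L1: P0=I P1=I P2=M  mem[L1]=70
9. P2: load  L1  bus=[-]  L1: P0=I P1=I P2=M  mem[L1]=70
10. P0: load  L0  bus=[-]  L0: P0=S P1=I P2=S  mem[L0]=70
11. P1: store L1 := 99  bus=[BusRdX,Flush]  L1: P0=I P1=M P2=I  mem[L1]=1
12. P0: store L0 := 25  bus=[BusRdX]  L0: P0=M P1=I P2=I  mem[L0]=70
13. P0: store L1 := 18  bus=[BusRdX,Flush]  L1: P0=M P1=I P2=I  mem[L1]=99
14. P1: store L1 := 36  bus=[BusRdX,Flush]  L1: P0=I P1=M P2=I  mem[L1]=18
15. P1: load  L0  bus=[BusRd,Flush]  L0: P0=S P1=S P2=I  mem[L0]=25
16. P1: load  L0  bus=[-]  L0: P0=S P1=S P2=I  mem[L0]=25
17. P2: store L0 := 89  bus=[BusRdX]  L0: P0=I P1=I P2=M  mem[L0]=25
18. P2: store L0 := 23  bus=[-]  L0: P0=I P1=I P2=M  mem[L0]=25
19. P0: load  L0  bus=[BusRd,Flush]  L0: P0=S P1=I P2=S  mem[L0]=23
20. P0: store L1 := 89  bus=[BusRdX,Flush]  L1: P0=M P1=I P2=I  mem[L1]=36
21. P0: load  L1  bus=[-]  L1: P0=M P1=I P2=I  mem[L1]=36
22. P0: load  L0  bus=[-]  L0: P0=S P1=I P2=S  mem[L0]=23
23. P0: load  L0  bus=[-]  L0: P0=S P1=I P2=S  mem[L0]=23
24. P1: load  L1  bus=[BusRd,Flush]  L1: P0=S P1=S P2=I  mem[L1]=89
25. P2: store L1 := 81  bus=[BusRdX]  L1: P0=I P1=I P2=M  mem[L1]=89
26. P2: store L0 := 26  bus=[BusRdX]  L0: P0=I P1=I P2=M  mem[L0]=23
27. P1: store L0 := 44  bus=[BusRdX,Flush]  L0: P0=I P1=M P2=I  mem[L0]=26
28. P0: load  L0  bus=[BusRd,Flush]  L0: P0=S P1=S P2=I  mem[L0]=44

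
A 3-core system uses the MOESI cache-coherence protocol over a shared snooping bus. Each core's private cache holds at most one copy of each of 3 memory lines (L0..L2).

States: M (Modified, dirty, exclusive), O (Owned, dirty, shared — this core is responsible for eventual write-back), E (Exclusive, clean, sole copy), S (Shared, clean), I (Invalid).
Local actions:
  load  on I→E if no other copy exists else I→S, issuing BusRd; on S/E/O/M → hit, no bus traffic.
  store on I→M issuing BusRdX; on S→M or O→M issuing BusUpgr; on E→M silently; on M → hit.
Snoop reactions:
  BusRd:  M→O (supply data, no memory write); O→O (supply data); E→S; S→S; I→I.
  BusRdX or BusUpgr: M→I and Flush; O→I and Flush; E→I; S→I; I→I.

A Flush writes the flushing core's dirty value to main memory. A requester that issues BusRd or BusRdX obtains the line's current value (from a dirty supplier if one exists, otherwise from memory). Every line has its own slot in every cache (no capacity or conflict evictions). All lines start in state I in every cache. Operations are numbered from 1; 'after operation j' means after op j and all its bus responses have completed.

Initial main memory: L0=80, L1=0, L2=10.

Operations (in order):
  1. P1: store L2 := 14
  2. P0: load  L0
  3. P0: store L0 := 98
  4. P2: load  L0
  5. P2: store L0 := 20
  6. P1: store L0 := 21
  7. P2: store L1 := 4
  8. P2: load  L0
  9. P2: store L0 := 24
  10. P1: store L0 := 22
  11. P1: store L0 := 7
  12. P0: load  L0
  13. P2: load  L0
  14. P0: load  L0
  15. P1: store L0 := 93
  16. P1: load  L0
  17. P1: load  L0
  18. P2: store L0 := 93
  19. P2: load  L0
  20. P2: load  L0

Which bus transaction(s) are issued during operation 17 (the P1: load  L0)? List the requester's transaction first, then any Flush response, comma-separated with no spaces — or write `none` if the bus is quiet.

bus = none

step 1: P1: store L2 := 14  ⟶  IMI  (L2)  txn=BusRdX  M[L2]=10
step 2: P0: load  L0  ⟶  EII  (L0)  txn=BusRd  M[L0]=80
step 3: P0: store L0 := 98  ⟶  MII  (L0)  txn=∅  M[L0]=80
step 4: P2: load  L0  ⟶  OIS  (L0)  txn=BusRd  M[L0]=80
step 5: P2: store L0 := 20  ⟶  IIM  (L0)  txn=BusUpgr+Flush  M[L0]=98
step 6: P1: store L0 := 21  ⟶  IMI  (L0)  txn=BusRdX+Flush  M[L0]=20
step 7: P2: store L1 := 4  ⟶  IIM  (L1)  txn=BusRdX  M[L1]=0
step 8: P2: load  L0  ⟶  IOS  (L0)  txn=BusRd  M[L0]=20
step 9: P2: store L0 := 24  ⟶  IIM  (L0)  txn=BusUpgr+Flush  M[L0]=21
step 10: P1: store L0 := 22  ⟶  IMI  (L0)  txn=BusRdX+Flush  M[L0]=24
step 11: P1: store L0 := 7  ⟶  IMI  (L0)  txn=∅  M[L0]=24
step 12: P0: load  L0  ⟶  SOI  (L0)  txn=BusRd  M[L0]=24
step 13: P2: load  L0  ⟶  SOS  (L0)  txn=BusRd  M[L0]=24
step 14: P0: load  L0  ⟶  SOS  (L0)  txn=∅  M[L0]=24
step 15: P1: store L0 := 93  ⟶  IMI  (L0)  txn=BusUpgr  M[L0]=24
step 16: P1: load  L0  ⟶  IMI  (L0)  txn=∅  M[L0]=24
step 17: P1: load  L0  ⟶  IMI  (L0)  txn=∅  M[L0]=24
step 18: P2: store L0 := 93  ⟶  IIM  (L0)  txn=BusRdX+Flush  M[L0]=93
step 19: P2: load  L0  ⟶  IIM  (L0)  txn=∅  M[L0]=93
step 20: P2: load  L0  ⟶  IIM  (L0)  txn=∅  M[L0]=93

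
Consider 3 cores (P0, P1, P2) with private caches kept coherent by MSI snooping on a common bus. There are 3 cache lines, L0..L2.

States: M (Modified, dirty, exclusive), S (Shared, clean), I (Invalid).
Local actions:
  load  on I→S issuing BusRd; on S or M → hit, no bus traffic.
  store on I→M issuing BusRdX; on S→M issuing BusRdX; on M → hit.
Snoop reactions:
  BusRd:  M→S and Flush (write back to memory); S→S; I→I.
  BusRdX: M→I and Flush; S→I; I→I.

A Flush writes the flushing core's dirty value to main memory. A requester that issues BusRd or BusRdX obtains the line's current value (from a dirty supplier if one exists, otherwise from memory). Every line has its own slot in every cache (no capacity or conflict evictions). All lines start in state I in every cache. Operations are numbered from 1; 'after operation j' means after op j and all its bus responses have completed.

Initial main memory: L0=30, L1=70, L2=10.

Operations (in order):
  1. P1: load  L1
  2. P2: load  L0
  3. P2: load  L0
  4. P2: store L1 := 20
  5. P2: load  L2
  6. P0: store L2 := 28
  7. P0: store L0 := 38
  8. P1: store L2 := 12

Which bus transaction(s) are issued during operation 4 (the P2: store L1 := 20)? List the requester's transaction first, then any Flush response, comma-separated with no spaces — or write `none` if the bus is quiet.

  op1 P1: load  L1 → I/S/I on L1; bus BusRd; mem=70
  op2 P2: load  L0 → I/I/S on L0; bus BusRd; mem=30
  op3 P2: load  L0 → I/I/S on L0; bus (none); mem=30
  op4 P2: store L1 := 20 → I/I/M on L1; bus BusRdX; mem=70
  op5 P2: load  L2 → I/I/S on L2; bus BusRd; mem=10
  op6 P0: store L2 := 28 → M/I/I on L2; bus BusRdX; mem=10
  op7 P0: store L0 := 38 → M/I/I on L0; bus BusRdX; mem=30
  op8 P1: store L2 := 12 → I/M/I on L2; bus BusRdX Flush; mem=28

bus = BusRdX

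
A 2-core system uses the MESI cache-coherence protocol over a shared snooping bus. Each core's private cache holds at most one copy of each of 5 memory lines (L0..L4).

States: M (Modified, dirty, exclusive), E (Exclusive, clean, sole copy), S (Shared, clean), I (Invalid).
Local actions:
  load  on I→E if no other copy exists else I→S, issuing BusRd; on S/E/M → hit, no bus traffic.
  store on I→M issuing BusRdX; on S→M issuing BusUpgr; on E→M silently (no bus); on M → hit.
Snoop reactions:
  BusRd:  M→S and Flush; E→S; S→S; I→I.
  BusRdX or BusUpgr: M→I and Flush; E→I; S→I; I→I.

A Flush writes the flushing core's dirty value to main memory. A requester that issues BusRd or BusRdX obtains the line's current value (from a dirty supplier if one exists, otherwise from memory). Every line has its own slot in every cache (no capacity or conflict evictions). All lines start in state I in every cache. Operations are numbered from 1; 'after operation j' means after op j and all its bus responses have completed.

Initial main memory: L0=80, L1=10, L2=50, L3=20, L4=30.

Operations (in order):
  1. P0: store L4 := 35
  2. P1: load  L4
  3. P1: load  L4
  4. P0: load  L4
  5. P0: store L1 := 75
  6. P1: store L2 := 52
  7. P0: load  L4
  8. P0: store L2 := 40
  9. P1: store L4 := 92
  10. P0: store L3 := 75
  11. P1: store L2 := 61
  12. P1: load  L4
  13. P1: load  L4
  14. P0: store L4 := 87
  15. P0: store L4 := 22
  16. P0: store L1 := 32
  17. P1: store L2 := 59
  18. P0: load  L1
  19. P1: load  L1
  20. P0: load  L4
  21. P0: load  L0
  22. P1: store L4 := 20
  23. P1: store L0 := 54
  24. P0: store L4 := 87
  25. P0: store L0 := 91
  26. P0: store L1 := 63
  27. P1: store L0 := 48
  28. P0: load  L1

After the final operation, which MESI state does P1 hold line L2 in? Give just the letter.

state = M

  op1 P0: store L4 := 35 → M/I on L4; bus BusRdX; mem=30
  op2 P1: load  L4 → S/S on L4; bus BusRd Flush; mem=35
  op3 P1: load  L4 → S/S on L4; bus (none); mem=35
  op4 P0: load  L4 → S/S on L4; bus (none); mem=35
  op5 P0: store L1 := 75 → M/I on L1; bus BusRdX; mem=10
  op6 P1: store L2 := 52 → I/M on L2; bus BusRdX; mem=50
  op7 P0: load  L4 → S/S on L4; bus (none); mem=35
  op8 P0: store L2 := 40 → M/I on L2; bus BusRdX Flush; mem=52
  op9 P1: store L4 := 92 → I/M on L4; bus BusUpgr; mem=35
  op10 P0: store L3 := 75 → M/I on L3; bus BusRdX; mem=20
  op11 P1: store L2 := 61 → I/M on L2; bus BusRdX Flush; mem=40
  op12 P1: load  L4 → I/M on L4; bus (none); mem=35
  op13 P1: load  L4 → I/M on L4; bus (none); mem=35
  op14 P0: store L4 := 87 → M/I on L4; bus BusRdX Flush; mem=92
  op15 P0: store L4 := 22 → M/I on L4; bus (none); mem=92
  op16 P0: store L1 := 32 → M/I on L1; bus (none); mem=10
  op17 P1: store L2 := 59 → I/M on L2; bus (none); mem=40
  op18 P0: load  L1 → M/I on L1; bus (none); mem=10
  op19 P1: load  L1 → S/S on L1; bus BusRd Flush; mem=32
  op20 P0: load  L4 → M/I on L4; bus (none); mem=92
  op21 P0: load  L0 → E/I on L0; bus BusRd; mem=80
  op22 P1: store L4 := 20 → I/M on L4; bus BusRdX Flush; mem=22
  op23 P1: store L0 := 54 → I/M on L0; bus BusRdX; mem=80
  op24 P0: store L4 := 87 → M/I on L4; bus BusRdX Flush; mem=20
  op25 P0: store L0 := 91 → M/I on L0; bus BusRdX Flush; mem=54
  op26 P0: store L1 := 63 → M/I on L1; bus BusUpgr; mem=32
  op27 P1: store L0 := 48 → I/M on L0; bus BusRdX Flush; mem=91
  op28 P0: load  L1 → M/I on L1; bus (none); mem=32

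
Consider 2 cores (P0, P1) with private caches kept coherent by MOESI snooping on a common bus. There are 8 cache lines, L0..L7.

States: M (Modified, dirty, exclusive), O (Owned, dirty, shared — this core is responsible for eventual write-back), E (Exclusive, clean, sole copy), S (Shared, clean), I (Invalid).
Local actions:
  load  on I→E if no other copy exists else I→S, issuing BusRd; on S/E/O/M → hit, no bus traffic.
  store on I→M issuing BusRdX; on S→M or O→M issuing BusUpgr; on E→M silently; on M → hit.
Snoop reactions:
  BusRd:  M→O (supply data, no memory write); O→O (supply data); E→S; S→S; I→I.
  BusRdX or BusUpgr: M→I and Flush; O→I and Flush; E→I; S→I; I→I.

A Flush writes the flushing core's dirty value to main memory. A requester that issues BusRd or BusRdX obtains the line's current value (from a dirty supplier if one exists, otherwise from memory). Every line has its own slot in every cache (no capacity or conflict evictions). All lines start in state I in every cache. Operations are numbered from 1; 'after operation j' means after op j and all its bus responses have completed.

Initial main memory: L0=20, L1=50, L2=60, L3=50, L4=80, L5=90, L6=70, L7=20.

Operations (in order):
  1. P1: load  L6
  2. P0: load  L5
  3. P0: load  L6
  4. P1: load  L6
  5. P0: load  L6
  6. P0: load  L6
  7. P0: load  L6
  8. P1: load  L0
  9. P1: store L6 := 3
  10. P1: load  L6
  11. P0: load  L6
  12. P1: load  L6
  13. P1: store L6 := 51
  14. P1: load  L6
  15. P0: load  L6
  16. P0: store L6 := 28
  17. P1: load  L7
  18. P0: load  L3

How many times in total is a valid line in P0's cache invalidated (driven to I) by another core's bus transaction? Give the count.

invalidations = 2

step 1: P1: load  L6  ⟶  IE  (L6)  txn=BusRd  M[L6]=70
step 2: P0: load  L5  ⟶  EI  (L5)  txn=BusRd  M[L5]=90
step 3: P0: load  L6  ⟶  SS  (L6)  txn=BusRd  M[L6]=70
step 4: P1: load  L6  ⟶  SS  (L6)  txn=∅  M[L6]=70
step 5: P0: load  L6  ⟶  SS  (L6)  txn=∅  M[L6]=70
step 6: P0: load  L6  ⟶  SS  (L6)  txn=∅  M[L6]=70
step 7: P0: load  L6  ⟶  SS  (L6)  txn=∅  M[L6]=70
step 8: P1: load  L0  ⟶  IE  (L0)  txn=BusRd  M[L0]=20
step 9: P1: store L6 := 3  ⟶  IM  (L6)  txn=BusUpgr  M[L6]=70
step 10: P1: load  L6  ⟶  IM  (L6)  txn=∅  M[L6]=70
step 11: P0: load  L6  ⟶  SO  (L6)  txn=BusRd  M[L6]=70
step 12: P1: load  L6  ⟶  SO  (L6)  txn=∅  M[L6]=70
step 13: P1: store L6 := 51  ⟶  IM  (L6)  txn=BusUpgr  M[L6]=70
step 14: P1: load  L6  ⟶  IM  (L6)  txn=∅  M[L6]=70
step 15: P0: load  L6  ⟶  SO  (L6)  txn=BusRd  M[L6]=70
step 16: P0: store L6 := 28  ⟶  MI  (L6)  txn=BusUpgr+Flush  M[L6]=51
step 17: P1: load  L7  ⟶  IE  (L7)  txn=BusRd  M[L7]=20
step 18: P0: load  L3  ⟶  EI  (L3)  txn=BusRd  M[L3]=50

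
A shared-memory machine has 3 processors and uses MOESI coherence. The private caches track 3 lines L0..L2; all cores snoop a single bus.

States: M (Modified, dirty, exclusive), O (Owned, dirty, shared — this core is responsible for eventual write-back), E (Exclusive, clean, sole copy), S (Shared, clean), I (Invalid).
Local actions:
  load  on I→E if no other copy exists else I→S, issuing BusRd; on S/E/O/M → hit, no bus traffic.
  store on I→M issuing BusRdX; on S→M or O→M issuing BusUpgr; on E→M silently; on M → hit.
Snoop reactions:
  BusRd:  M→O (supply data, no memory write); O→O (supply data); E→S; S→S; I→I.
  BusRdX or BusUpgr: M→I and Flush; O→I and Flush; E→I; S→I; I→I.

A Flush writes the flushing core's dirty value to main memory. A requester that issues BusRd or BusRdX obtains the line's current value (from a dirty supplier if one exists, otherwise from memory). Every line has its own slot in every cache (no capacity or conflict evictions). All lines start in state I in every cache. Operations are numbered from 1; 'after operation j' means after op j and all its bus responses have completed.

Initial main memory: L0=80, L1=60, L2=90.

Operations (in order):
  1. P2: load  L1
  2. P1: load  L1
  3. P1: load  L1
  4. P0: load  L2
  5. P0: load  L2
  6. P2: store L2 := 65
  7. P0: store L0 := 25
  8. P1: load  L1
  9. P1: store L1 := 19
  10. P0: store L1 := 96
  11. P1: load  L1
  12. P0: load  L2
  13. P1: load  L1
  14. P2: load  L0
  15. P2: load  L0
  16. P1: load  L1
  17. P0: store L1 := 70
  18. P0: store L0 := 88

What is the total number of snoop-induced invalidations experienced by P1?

step 1: P2: load  L1  ⟶  IIE  (L1)  txn=BusRd  M[L1]=60
step 2: P1: load  L1  ⟶  ISS  (L1)  txn=BusRd  M[L1]=60
step 3: P1: load  L1  ⟶  ISS  (L1)  txn=∅  M[L1]=60
step 4: P0: load  L2  ⟶  EII  (L2)  txn=BusRd  M[L2]=90
step 5: P0: load  L2  ⟶  EII  (L2)  txn=∅  M[L2]=90
step 6: P2: store L2 := 65  ⟶  IIM  (L2)  txn=BusRdX  M[L2]=90
step 7: P0: store L0 := 25  ⟶  MII  (L0)  txn=BusRdX  M[L0]=80
step 8: P1: load  L1  ⟶  ISS  (L1)  txn=∅  M[L1]=60
step 9: P1: store L1 := 19  ⟶  IMI  (L1)  txn=BusUpgr  M[L1]=60
step 10: P0: store L1 := 96  ⟶  MII  (L1)  txn=BusRdX+Flush  M[L1]=19
step 11: P1: load  L1  ⟶  OSI  (L1)  txn=BusRd  M[L1]=19
step 12: P0: load  L2  ⟶  SIO  (L2)  txn=BusRd  M[L2]=90
step 13: P1: load  L1  ⟶  OSI  (L1)  txn=∅  M[L1]=19
step 14: P2: load  L0  ⟶  OIS  (L0)  txn=BusRd  M[L0]=80
step 15: P2: load  L0  ⟶  OIS  (L0)  txn=∅  M[L0]=80
step 16: P1: load  L1  ⟶  OSI  (L1)  txn=∅  M[L1]=19
step 17: P0: store L1 := 70  ⟶  MII  (L1)  txn=BusUpgr  M[L1]=19
step 18: P0: store L0 := 88  ⟶  MII  (L0)  txn=BusUpgr  M[L0]=80

invalidations = 2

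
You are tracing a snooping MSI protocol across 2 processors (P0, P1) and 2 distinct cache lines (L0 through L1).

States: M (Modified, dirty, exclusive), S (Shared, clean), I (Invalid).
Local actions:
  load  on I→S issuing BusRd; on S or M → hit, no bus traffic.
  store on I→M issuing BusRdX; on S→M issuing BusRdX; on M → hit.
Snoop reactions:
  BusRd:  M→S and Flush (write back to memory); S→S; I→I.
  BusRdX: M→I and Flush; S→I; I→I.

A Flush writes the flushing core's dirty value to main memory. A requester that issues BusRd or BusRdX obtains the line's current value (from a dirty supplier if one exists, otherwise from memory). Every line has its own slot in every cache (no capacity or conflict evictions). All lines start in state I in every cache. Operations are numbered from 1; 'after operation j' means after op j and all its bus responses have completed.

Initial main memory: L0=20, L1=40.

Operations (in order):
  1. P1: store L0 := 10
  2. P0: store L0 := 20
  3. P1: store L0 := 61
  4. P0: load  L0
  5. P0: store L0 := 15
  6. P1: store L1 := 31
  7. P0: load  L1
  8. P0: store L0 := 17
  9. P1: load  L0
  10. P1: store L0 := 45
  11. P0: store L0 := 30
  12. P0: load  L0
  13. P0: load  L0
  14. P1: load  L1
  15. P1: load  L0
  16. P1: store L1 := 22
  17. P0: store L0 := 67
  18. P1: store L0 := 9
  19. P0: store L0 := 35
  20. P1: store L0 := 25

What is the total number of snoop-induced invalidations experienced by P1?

[1] P1: store L0 := 10 | P0:I, P1:M(10) | bus: BusRdX
[2] P0: store L0 := 20 | P0:M(20), P1:I | bus: BusRdX,Flush
[3] P1: store L0 := 61 | P0:I, P1:M(61) | bus: BusRdX,Flush
[4] P0: load  L0 | P0:S(61), P1:S(61) | bus: BusRd,Flush
[5] P0: store L0 := 15 | P0:M(15), P1:I | bus: BusRdX
[6] P1: store L1 := 31 | P0:I, P1:M(31) | bus: BusRdX
[7] P0: load  L1 | P0:S(31), P1:S(31) | bus: BusRd,Flush
[8] P0: store L0 := 17 | P0:M(17), P1:I | bus: none
[9] P1: load  L0 | P0:S(17), P1:S(17) | bus: BusRd,Flush
[10] P1: store L0 := 45 | P0:I, P1:M(45) | bus: BusRdX
[11] P0: store L0 := 30 | P0:M(30), P1:I | bus: BusRdX,Flush
[12] P0: load  L0 | P0:M(30), P1:I | bus: none
[13] P0: load  L0 | P0:M(30), P1:I | bus: none
[14] P1: load  L1 | P0:S(31), P1:S(31) | bus: none
[15] P1: load  L0 | P0:S(30), P1:S(30) | bus: BusRd,Flush
[16] P1: store L1 := 22 | P0:I, P1:M(22) | bus: BusRdX
[17] P0: store L0 := 67 | P0:M(67), P1:I | bus: BusRdX
[18] P1: store L0 := 9 | P0:I, P1:M(9) | bus: BusRdX,Flush
[19] P0: store L0 := 35 | P0:M(35), P1:I | bus: BusRdX,Flush
[20] P1: store L0 := 25 | P0:I, P1:M(25) | bus: BusRdX,Flush

invalidations = 5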